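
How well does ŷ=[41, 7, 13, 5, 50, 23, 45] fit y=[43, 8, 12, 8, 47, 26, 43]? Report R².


ȳ = 26.7143
SS_res = Σ(y-ŷ)² = 37
SS_tot = Σ(y-ȳ)² = 1859.43
R² = 1 - SS_res/SS_tot = 1 - 0.0199 = 0.9801

0.9801


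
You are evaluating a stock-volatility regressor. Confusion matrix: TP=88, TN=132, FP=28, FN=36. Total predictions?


Total = TP + TN + FP + FN
= 88 + 132 + 28 + 36
= 284
(Predicted positive: 116, predicted negative: 168)

284


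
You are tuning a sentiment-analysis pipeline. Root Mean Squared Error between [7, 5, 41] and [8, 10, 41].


MSE = 26/3 = 8.6667
RMSE = √(26/3) = 2.9439

2.9439


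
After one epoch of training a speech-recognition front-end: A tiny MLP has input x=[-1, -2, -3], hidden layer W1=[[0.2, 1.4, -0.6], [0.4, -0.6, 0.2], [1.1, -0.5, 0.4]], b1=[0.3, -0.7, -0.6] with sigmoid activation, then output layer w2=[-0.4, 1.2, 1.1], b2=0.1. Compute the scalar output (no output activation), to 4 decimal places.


z1[0] = (0.2)·(-1) + (1.4)·(-2) + (-0.6)·(-3) + 0.3 = -0.9
z1[1] = (0.4)·(-1) + (-0.6)·(-2) + (0.2)·(-3) - 0.7 = -0.5
z1[2] = (1.1)·(-1) + (-0.5)·(-2) + (0.4)·(-3) - 0.6 = -1.9
h = sigmoid(z1) = [0.2891, 0.3775, 0.1301]
output = (-0.4)·(0.2891) + (1.2)·(0.3775) + (1.1)·(0.1301) + 0.1 = 0.5805

0.5805


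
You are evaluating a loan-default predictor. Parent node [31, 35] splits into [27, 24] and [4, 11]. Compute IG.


Parent = [31, 35], H_parent = 0.9973
H_left = 0.9975 (n=51), H_right = 0.8366 (n=15)
H_children = (51/66)·0.9975 + (15/66)·0.8366 = 0.9609
IG = 0.9973 - 0.9609 = 0.0364

0.0364


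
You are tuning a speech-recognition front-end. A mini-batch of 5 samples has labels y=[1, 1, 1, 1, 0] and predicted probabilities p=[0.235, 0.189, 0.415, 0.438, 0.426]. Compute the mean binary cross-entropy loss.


L[0] = -ln(0.235) = 1.4482
L[1] = -ln(0.189) = 1.666
L[2] = -ln(0.415) = 0.8795
L[3] = -ln(0.438) = 0.8255
L[4] = -ln(1-0.426) = -ln(0.574) = 0.5551
mean = (1.4482 + 1.666 + 0.8795 + 0.8255 + 0.5551)/5 = 1.0749

1.0749


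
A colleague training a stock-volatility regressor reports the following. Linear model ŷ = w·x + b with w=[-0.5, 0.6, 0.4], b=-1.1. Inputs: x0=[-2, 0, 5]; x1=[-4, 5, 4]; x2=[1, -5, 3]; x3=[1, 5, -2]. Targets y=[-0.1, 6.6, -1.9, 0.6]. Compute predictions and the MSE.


ŷ0 = (-0.5)·(-2) + (0.6)·(0) + (0.4)·(5) - 1.1 = 1.9
ŷ1 = (-0.5)·(-4) + (0.6)·(5) + (0.4)·(4) - 1.1 = 5.5
ŷ2 = (-0.5)·(1) + (0.6)·(-5) + (0.4)·(3) - 1.1 = -3.4
ŷ3 = (-0.5)·(1) + (0.6)·(5) + (0.4)·(-2) - 1.1 = 0.6
errors² = [4.0, 1.21, 2.25, 0.0]
MSE = 7.4600/4 = 1.865

1.865


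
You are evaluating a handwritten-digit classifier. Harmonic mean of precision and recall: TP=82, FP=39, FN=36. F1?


Precision = 82/121 = 0.6777
Recall = 82/118 = 0.6949
F1 = 2·P·R/(P+R) = 2·TP/(2·TP+FP+FN) = 164/(164+39+36) = 164/239 = 0.6862

0.6862


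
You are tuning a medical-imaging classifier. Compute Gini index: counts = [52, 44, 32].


Probabilities: [52/128, 44/128, 32/128] ≈ [0.4062, 0.3438, 0.25]
Σpᵢ² = (2704 + 1936 + 1024)/128² = 5664/16384
Gini = 1 - Σpᵢ² = 1 - 5664/16384 = 0.6543

0.6543


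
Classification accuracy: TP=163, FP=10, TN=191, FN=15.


Accuracy = (TP+TN)/(TP+TN+FP+FN)
= (163+191)/(379)
= 354/379 = 93.4%

93.4%


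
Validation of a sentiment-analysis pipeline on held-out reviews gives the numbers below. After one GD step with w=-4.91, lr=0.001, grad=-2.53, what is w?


w_new = w - α·∇
= -4.91 - 0.001·-2.53
= -4.91 + 0.00253
= -4.90747

-4.90747


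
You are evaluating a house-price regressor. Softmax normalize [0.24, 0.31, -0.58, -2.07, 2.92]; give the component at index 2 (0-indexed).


Exponentials: e^0.24=1.2712, e^0.31=1.3634, e^-0.58=0.5599, e^-2.07=0.1262, e^2.92=18.5413
Sum = 21.862
Softmax = [0.0581, 0.0624, 0.0256, 0.0058, 0.8481]
p[2] = 0.5599/21.862 = 0.0256

0.0256


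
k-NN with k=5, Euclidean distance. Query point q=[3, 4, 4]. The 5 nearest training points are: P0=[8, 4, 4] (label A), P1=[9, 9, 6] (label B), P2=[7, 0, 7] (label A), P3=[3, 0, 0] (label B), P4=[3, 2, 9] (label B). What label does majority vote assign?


d(q,P0) = 5.0  (label A)
d(q,P1) = 8.0623  (label B)
d(q,P2) = 6.4031  (label A)
d(q,P3) = 5.6569  (label B)
d(q,P4) = 5.3852  (label B)
Votes: A=2, B=3
Majority → B

B


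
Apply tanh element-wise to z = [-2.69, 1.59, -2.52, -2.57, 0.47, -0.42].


tanh(-2.69) = -0.9908
tanh(1.59) = 0.9201
tanh(-2.52) = -0.9871
tanh(-2.57) = -0.9884
tanh(0.47) = 0.4382
tanh(-0.42) = -0.3969
result = [-0.9908, 0.9201, -0.9871, -0.9884, 0.4382, -0.3969]

[-0.9908, 0.9201, -0.9871, -0.9884, 0.4382, -0.3969]


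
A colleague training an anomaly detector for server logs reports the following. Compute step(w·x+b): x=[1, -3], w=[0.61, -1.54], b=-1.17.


z = (1)·(0.61) + (-3)·(-1.54) - 1.17
  = 4.06
step(z) = 1 (z≥0)

1


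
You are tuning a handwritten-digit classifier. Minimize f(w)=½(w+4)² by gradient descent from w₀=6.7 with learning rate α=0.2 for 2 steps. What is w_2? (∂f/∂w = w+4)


step 1: grad = 6.7+4 = 10.7; w = 6.7 - 0.2·(10.7) = 4.56
step 2: grad = 4.56+4 = 8.56; w = 4.56 - 0.2·(8.56) = 2.848

2.848


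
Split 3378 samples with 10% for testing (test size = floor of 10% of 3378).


Test = ⌊3378·10/100⌋ = 337
Train = 3378 - 337 = 3041

Train: 3041, Test: 337


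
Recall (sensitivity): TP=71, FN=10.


Recall = TP/(TP+FN)
= 71/(71+10)
= 71/81 = 87.65%

87.65%


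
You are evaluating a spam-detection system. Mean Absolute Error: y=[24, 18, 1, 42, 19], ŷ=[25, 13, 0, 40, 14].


Absolute errors: |24-25|=1, |18-13|=5, |1-0|=1, |42-40|=2, |19-14|=5
Sum = 14
MAE = 14/5 = 14/5

14/5


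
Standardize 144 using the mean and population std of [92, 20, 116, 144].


μ = 93, σ = 45.9891
z = (144 - 93)/45.9891 = 1.109

1.109


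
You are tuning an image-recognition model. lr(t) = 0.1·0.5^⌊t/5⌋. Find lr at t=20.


n_drops = ⌊20/5⌋ = 4
lr = 0.1·0.5^4 = 0.1·0.0625 = 0.00625

0.00625


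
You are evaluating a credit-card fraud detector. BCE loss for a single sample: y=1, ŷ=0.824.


BCE = -[y·ln(p) + (1-y)·ln(1-p)]
= -1·ln(0.824) - 0
= -ln(0.824) = 0.1936

0.1936


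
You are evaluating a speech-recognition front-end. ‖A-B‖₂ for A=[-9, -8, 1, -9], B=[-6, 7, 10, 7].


d = √((-9+ 6)² + (-8-7)² + (1-10)² + (-9-7)²)
  = √(9 + 225 + 81 + 256)
  = √571 = 23.8956

23.8956


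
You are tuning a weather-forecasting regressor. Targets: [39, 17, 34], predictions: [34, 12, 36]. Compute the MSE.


Squared errors: (39-34)²=25, (17-12)²=25, (34-36)²=4
Sum = 54
MSE = 54/3 = 18

18


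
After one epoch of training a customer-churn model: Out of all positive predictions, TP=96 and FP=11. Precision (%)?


Precision = TP/(TP+FP)
= 96/(96+11)
= 96/107 = 89.72%

89.72%


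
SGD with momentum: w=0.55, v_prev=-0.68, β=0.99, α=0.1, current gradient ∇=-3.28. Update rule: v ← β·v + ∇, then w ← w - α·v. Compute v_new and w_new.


v_new = 0.99·-0.68 - 3.28 = -0.6732 - 3.28 = -3.9532
w_new = 0.55 - 0.1·-3.9532 = 0.55 + 0.39532 = 0.94532

v_new=-3.9532, w_new=0.94532


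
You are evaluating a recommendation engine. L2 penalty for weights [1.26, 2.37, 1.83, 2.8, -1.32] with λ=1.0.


‖w‖₂² = (1.26)² + (2.37)² + (1.83)² + (2.8)² + (-1.32)²
     = 1.5876 + 5.6169 + 3.3489 + 7.84 + 1.7424
     = 20.1358
λ·‖w‖₂² = 1.0·20.1358 = 20.1358

20.1358


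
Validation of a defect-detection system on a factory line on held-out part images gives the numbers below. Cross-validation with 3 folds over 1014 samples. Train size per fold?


Fold size = 1014/3 = 338
Training per fold = 1014 - 338 = 676

676


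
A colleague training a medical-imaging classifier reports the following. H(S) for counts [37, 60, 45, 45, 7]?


Probabilities: [37/194, 60/194, 45/194, 45/194, 7/194] ≈ [0.1907, 0.3093, 0.232, 0.232, 0.0361]
H = -((37/194)·log₂(37/194) + (60/194)·log₂(60/194) + (45/194)·log₂(45/194) + (45/194)·log₂(45/194) + (7/194)·log₂(7/194))
  = 2.1304 bits

2.1304 bits


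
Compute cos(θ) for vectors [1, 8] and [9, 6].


A·B = 1·9 + 8·6 = 57
‖A‖ = √65 = 8.0623, ‖B‖ = √117 = 10.8167
cos = 57/(√65·√117) = 57/√7605 = 0.6536

0.6536


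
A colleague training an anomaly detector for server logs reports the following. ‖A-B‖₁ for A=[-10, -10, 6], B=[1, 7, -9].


d = |-10-1| + |-10-7| + |6+ 9|
  = 11 + 17 + 15
  = 43

43


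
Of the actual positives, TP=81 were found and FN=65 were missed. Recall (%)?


Recall = TP/(TP+FN)
= 81/(81+65)
= 81/146 = 55.48%

55.48%


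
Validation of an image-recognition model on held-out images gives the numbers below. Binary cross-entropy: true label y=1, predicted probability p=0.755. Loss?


BCE = -[y·ln(p) + (1-y)·ln(1-p)]
= -1·ln(0.755) - 0
= -ln(0.755) = 0.281

0.281


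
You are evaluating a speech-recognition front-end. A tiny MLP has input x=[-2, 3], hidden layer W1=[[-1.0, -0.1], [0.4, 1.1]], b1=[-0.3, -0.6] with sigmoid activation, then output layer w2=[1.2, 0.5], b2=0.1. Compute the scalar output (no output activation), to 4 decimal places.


z1[0] = (-1.0)·(-2) + (-0.1)·(3) - 0.3 = 1.4
z1[1] = (0.4)·(-2) + (1.1)·(3) - 0.6 = 1.9
h = sigmoid(z1) = [0.8022, 0.8699]
output = (1.2)·(0.8022) + (0.5)·(0.8699) + 0.1 = 1.4976

1.4976


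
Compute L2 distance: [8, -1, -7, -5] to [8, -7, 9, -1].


d = √((8-8)² + (-1+ 7)² + (-7-9)² + (-5+ 1)²)
  = √(0 + 36 + 256 + 16)
  = √308 = 17.5499

17.5499


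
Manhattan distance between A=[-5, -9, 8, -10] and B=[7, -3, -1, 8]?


d = |-5-7| + |-9+ 3| + |8+ 1| + |-10-8|
  = 12 + 6 + 9 + 18
  = 45

45


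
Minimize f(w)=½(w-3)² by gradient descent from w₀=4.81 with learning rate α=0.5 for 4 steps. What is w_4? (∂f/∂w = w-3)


step 1: grad = 4.81-3 = 1.81; w = 4.81 - 0.5·(1.81) = 3.905
step 2: grad = 3.905-3 = 0.905; w = 3.905 - 0.5·(0.905) = 3.4525
step 3: grad = 3.4525-3 = 0.4525; w = 3.4525 - 0.5·(0.4525) = 3.22625
step 4: grad = 3.22625-3 = 0.22625; w = 3.22625 - 0.5·(0.22625) = 3.113125

3.113125


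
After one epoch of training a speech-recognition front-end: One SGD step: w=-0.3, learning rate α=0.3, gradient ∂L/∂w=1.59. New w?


w_new = w - α·∇
= -0.3 - 0.3·1.59
= -0.3 - 0.477
= -0.777

-0.777


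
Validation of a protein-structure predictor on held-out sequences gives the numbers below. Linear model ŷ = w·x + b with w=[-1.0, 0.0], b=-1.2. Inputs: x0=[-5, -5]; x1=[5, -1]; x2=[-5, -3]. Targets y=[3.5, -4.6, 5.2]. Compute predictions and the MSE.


ŷ0 = (-1.0)·(-5) + (0.0)·(-5) - 1.2 = 3.8
ŷ1 = (-1.0)·(5) + (0.0)·(-1) - 1.2 = -6.2
ŷ2 = (-1.0)·(-5) + (0.0)·(-3) - 1.2 = 3.8
errors² = [0.09, 2.56, 1.96]
MSE = 4.6100/3 = 1.5367

1.5367


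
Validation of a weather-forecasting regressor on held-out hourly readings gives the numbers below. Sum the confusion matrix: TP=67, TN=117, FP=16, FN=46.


Total = TP + TN + FP + FN
= 67 + 117 + 16 + 46
= 246
(Predicted positive: 83, predicted negative: 163)

246


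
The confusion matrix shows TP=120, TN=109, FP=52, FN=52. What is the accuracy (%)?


Accuracy = (TP+TN)/(TP+TN+FP+FN)
= (120+109)/(333)
= 229/333 = 68.77%

68.77%


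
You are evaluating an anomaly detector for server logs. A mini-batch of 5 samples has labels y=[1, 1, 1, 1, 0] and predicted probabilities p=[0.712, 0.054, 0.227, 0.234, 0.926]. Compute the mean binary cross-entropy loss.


L[0] = -ln(0.712) = 0.3397
L[1] = -ln(0.054) = 2.9188
L[2] = -ln(0.227) = 1.4828
L[3] = -ln(0.234) = 1.4524
L[4] = -ln(1-0.926) = -ln(0.074) = 2.6037
mean = (0.3397 + 2.9188 + 1.4828 + 1.4524 + 2.6037)/5 = 1.7595

1.7595


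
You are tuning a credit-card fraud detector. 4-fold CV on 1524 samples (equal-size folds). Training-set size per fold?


Fold size = 1524/4 = 381
Training per fold = 1524 - 381 = 1143

1143


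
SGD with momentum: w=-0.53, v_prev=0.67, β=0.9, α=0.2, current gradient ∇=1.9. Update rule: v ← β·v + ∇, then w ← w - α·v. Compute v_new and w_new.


v_new = 0.9·0.67 + 1.9 = 0.603 + 1.9 = 2.503
w_new = -0.53 - 0.2·2.503 = -0.53 - 0.5006 = -1.0306

v_new=2.503, w_new=-1.0306


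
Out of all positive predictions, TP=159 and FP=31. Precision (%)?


Precision = TP/(TP+FP)
= 159/(159+31)
= 159/190 = 83.68%

83.68%


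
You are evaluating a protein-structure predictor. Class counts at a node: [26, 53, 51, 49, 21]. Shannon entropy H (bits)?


Probabilities: [26/200, 53/200, 51/200, 49/200, 21/200] ≈ [0.13, 0.265, 0.255, 0.245, 0.105]
H = -((26/200)·log₂(26/200) + (53/200)·log₂(53/200) + (51/200)·log₂(51/200) + (49/200)·log₂(49/200) + (21/200)·log₂(21/200))
  = 2.2316 bits

2.2316 bits


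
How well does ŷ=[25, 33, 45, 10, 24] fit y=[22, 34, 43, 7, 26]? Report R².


ȳ = 26.4
SS_res = Σ(y-ŷ)² = 27
SS_tot = Σ(y-ȳ)² = 729.2
R² = 1 - SS_res/SS_tot = 1 - 0.037 = 0.963

0.963


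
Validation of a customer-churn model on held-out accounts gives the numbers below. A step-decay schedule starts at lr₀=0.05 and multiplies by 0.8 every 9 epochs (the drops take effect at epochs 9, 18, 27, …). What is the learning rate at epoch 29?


n_drops = ⌊29/9⌋ = 3
lr = 0.05·0.8^3 = 0.05·0.512 = 0.0256

0.0256


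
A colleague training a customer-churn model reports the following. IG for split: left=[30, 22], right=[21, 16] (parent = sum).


Parent = [51, 38], H_parent = 0.9846
H_left = 0.9829 (n=52), H_right = 0.9868 (n=37)
H_children = (52/89)·0.9829 + (37/89)·0.9868 = 0.9845
IG = 0.9846 - 0.9845 = 0.0001

0.0001


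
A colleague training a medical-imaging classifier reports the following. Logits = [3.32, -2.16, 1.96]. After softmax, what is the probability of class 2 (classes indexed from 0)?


Exponentials: e^3.32=27.6604, e^-2.16=0.1153, e^1.96=7.0993
Sum = 34.875
Softmax = [0.7931, 0.0033, 0.2036]
p[2] = 7.0993/34.875 = 0.2036

0.2036


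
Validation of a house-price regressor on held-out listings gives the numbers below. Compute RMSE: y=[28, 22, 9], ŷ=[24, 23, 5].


MSE = 33/3 = 11
RMSE = √(33/3) = 3.3166

3.3166


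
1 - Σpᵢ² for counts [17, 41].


Probabilities: [17/58, 41/58] ≈ [0.2931, 0.7069]
Σpᵢ² = (289 + 1681)/58² = 1970/3364
Gini = 1 - Σpᵢ² = 1 - 1970/3364 = 0.4144

0.4144


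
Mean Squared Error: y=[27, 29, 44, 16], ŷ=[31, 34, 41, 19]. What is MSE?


Squared errors: (27-31)²=16, (29-34)²=25, (44-41)²=9, (16-19)²=9
Sum = 59
MSE = 59/4 = 59/4

59/4


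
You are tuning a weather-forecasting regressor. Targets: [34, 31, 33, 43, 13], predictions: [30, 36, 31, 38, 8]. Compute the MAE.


Absolute errors: |34-30|=4, |31-36|=5, |33-31|=2, |43-38|=5, |13-8|=5
Sum = 21
MAE = 21/5 = 21/5

21/5


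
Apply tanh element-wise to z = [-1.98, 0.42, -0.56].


tanh(-1.98) = -0.9626
tanh(0.42) = 0.3969
tanh(-0.56) = -0.508
result = [-0.9626, 0.3969, -0.508]

[-0.9626, 0.3969, -0.508]


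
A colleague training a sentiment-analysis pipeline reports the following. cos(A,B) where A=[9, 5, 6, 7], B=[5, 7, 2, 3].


A·B = 9·5 + 5·7 + 6·2 + 7·3 = 113
‖A‖ = √191 = 13.8203, ‖B‖ = √87 = 9.3274
cos = 113/(√191·√87) = 113/√16617 = 0.8766

0.8766


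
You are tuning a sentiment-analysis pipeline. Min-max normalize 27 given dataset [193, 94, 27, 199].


min=27, max=199
(27-27)/(199-27) = 0/172 = 0.0

0.0


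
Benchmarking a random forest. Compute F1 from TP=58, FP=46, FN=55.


Precision = 58/104 = 0.5577
Recall = 58/113 = 0.5133
F1 = 2·P·R/(P+R) = 2·TP/(2·TP+FP+FN) = 116/(116+46+55) = 116/217 = 0.5346

0.5346


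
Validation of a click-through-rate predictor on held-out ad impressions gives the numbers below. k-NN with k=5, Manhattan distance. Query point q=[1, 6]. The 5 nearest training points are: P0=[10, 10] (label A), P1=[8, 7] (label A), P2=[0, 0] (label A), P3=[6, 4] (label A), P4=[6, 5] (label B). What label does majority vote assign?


d(q,P0) = 13  (label A)
d(q,P1) = 8  (label A)
d(q,P2) = 7  (label A)
d(q,P3) = 7  (label A)
d(q,P4) = 6  (label B)
Votes: A=4, B=1
Majority → A

A


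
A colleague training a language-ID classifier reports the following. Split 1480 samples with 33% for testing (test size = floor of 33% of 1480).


Test = ⌊1480·33/100⌋ = 488
Train = 1480 - 488 = 992

Train: 992, Test: 488


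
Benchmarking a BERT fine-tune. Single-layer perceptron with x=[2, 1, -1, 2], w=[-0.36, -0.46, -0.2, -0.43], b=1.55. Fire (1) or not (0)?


z = (2)·(-0.36) + (1)·(-0.46) + (-1)·(-0.2) + (2)·(-0.43) + 1.55
  = -0.29
step(z) = 0 (z<0)

0


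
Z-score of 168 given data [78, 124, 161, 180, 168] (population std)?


μ = 142.2, σ = 37.1505
z = (168 - 142.2)/37.1505 = 0.6945

0.6945


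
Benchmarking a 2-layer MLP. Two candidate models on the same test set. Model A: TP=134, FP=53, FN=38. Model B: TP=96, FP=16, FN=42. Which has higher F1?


Model A: P=134/187=0.7166, R=134/172=0.7791, F1=2PR/(P+R)=2TP/(2TP+FP+FN)=268/359=0.7465
Model B: P=96/112=0.8571, R=96/138=0.6957, F1=2PR/(P+R)=2TP/(2TP+FP+FN)=192/250=0.768
0.7465 < 0.768 → Model B

Model B


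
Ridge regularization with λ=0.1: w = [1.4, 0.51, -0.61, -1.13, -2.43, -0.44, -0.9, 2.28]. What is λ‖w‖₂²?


‖w‖₂² = (1.4)² + (0.51)² + (-0.61)² + (-1.13)² + (-2.43)² + (-0.44)² + (-0.9)² + (2.28)²
     = 1.96 + 0.2601 + 0.3721 + 1.2769 + 5.9049 + 0.1936 + 0.81 + 5.1984
     = 15.976
λ·‖w‖₂² = 0.1·15.976 = 1.5976

1.5976


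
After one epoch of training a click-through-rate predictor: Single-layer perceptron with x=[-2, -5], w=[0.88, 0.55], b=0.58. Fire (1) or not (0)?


z = (-2)·(0.88) + (-5)·(0.55) + 0.58
  = -3.93
step(z) = 0 (z<0)

0


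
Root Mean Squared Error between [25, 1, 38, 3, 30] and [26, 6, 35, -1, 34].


MSE = 67/5 = 13.4
RMSE = √(67/5) = 3.6606

3.6606


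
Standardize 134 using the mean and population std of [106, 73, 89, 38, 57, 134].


μ = 82.8333, σ = 31.5353
z = (134 - 82.8333)/31.5353 = 1.6225

1.6225


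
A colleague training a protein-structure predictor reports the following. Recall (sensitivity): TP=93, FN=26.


Recall = TP/(TP+FN)
= 93/(93+26)
= 93/119 = 78.15%

78.15%


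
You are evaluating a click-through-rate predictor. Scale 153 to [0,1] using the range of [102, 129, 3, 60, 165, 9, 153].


min=3, max=165
(153-3)/(165-3) = 150/162 = 0.9259

0.9259


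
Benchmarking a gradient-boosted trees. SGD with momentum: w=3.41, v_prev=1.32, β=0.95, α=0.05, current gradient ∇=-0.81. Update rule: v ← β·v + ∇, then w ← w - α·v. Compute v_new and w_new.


v_new = 0.95·1.32 - 0.81 = 1.254 - 0.81 = 0.444
w_new = 3.41 - 0.05·0.444 = 3.41 - 0.0222 = 3.3878

v_new=0.444, w_new=3.3878


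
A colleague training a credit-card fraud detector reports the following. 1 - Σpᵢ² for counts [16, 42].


Probabilities: [16/58, 42/58] ≈ [0.2759, 0.7241]
Σpᵢ² = (256 + 1764)/58² = 2020/3364
Gini = 1 - Σpᵢ² = 1 - 2020/3364 = 0.3995

0.3995


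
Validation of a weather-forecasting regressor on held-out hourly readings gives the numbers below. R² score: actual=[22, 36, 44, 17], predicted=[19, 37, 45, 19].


ȳ = 29.75
SS_res = Σ(y-ŷ)² = 15
SS_tot = Σ(y-ȳ)² = 464.75
R² = 1 - SS_res/SS_tot = 1 - 0.0323 = 0.9677

0.9677


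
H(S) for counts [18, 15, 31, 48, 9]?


Probabilities: [18/121, 15/121, 31/121, 48/121, 9/121] ≈ [0.1488, 0.124, 0.2562, 0.3967, 0.0744]
H = -((18/121)·log₂(18/121) + (15/121)·log₂(15/121) + (31/121)·log₂(31/121) + (48/121)·log₂(48/121) + (9/121)·log₂(9/121))
  = 2.0937 bits

2.0937 bits


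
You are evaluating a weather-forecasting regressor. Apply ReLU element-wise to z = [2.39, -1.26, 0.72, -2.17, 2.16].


ReLU(2.39) = max(0, 2.39) = 2.39
ReLU(-1.26) = max(0, -1.26) = 0.0
ReLU(0.72) = max(0, 0.72) = 0.72
ReLU(-2.17) = max(0, -2.17) = 0.0
ReLU(2.16) = max(0, 2.16) = 2.16
result = [2.39, 0.0, 0.72, 0.0, 2.16]

[2.39, 0.0, 0.72, 0.0, 2.16]


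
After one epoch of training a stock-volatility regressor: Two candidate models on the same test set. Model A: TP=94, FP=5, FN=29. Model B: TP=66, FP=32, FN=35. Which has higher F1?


Model A: P=94/99=0.9495, R=94/123=0.7642, F1=2PR/(P+R)=2TP/(2TP+FP+FN)=188/222=0.8468
Model B: P=66/98=0.6735, R=66/101=0.6535, F1=2PR/(P+R)=2TP/(2TP+FP+FN)=132/199=0.6633
0.8468 > 0.6633 → Model A

Model A


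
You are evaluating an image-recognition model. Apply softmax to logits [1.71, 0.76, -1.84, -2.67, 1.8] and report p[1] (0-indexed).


Exponentials: e^1.71=5.529, e^0.76=2.1383, e^-1.84=0.1588, e^-2.67=0.0693, e^1.8=6.0496
Sum = 13.945
Softmax = [0.3965, 0.1533, 0.0114, 0.005, 0.4338]
p[1] = 2.1383/13.945 = 0.1533

0.1533


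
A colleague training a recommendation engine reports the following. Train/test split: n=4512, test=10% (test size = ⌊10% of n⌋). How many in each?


Test = ⌊4512·10/100⌋ = 451
Train = 4512 - 451 = 4061

Train: 4061, Test: 451


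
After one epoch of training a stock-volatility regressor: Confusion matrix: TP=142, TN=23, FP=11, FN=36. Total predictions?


Total = TP + TN + FP + FN
= 142 + 23 + 11 + 36
= 212
(Predicted positive: 153, predicted negative: 59)

212


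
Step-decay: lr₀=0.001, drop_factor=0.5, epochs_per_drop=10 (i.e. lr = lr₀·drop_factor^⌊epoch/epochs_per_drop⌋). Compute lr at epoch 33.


n_drops = ⌊33/10⌋ = 3
lr = 0.001·0.5^3 = 0.001·0.125 = 0.000125

0.000125


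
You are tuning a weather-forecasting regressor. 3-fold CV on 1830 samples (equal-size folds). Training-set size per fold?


Fold size = 1830/3 = 610
Training per fold = 1830 - 610 = 1220

1220


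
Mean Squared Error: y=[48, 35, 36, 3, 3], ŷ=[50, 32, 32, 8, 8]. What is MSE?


Squared errors: (48-50)²=4, (35-32)²=9, (36-32)²=16, (3-8)²=25, (3-8)²=25
Sum = 79
MSE = 79/5 = 79/5

79/5


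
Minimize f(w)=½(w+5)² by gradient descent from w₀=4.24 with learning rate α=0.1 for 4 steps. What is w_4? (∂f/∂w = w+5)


step 1: grad = 4.24+5 = 9.24; w = 4.24 - 0.1·(9.24) = 3.316
step 2: grad = 3.316+5 = 8.316; w = 3.316 - 0.1·(8.316) = 2.4844
step 3: grad = 2.4844+5 = 7.4844; w = 2.4844 - 0.1·(7.4844) = 1.73596
step 4: grad = 1.73596+5 = 6.73596; w = 1.73596 - 0.1·(6.73596) = 1.062364

1.062364


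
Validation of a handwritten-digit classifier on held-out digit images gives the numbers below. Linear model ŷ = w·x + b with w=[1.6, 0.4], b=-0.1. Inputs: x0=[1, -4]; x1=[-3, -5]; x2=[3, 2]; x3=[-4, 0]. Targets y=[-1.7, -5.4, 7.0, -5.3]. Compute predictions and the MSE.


ŷ0 = (1.6)·(1) + (0.4)·(-4) - 0.1 = -0.1
ŷ1 = (1.6)·(-3) + (0.4)·(-5) - 0.1 = -6.9
ŷ2 = (1.6)·(3) + (0.4)·(2) - 0.1 = 5.5
ŷ3 = (1.6)·(-4) + (0.4)·(0) - 0.1 = -6.5
errors² = [2.56, 2.25, 2.25, 1.44]
MSE = 8.5000/4 = 2.125

2.125


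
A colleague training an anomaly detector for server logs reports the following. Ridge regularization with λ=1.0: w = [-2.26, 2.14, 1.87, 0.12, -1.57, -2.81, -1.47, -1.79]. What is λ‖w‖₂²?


‖w‖₂² = (-2.26)² + (2.14)² + (1.87)² + (0.12)² + (-1.57)² + (-2.81)² + (-1.47)² + (-1.79)²
     = 5.1076 + 4.5796 + 3.4969 + 0.0144 + 2.4649 + 7.8961 + 2.1609 + 3.2041
     = 28.9245
λ·‖w‖₂² = 1.0·28.9245 = 28.9245

28.9245


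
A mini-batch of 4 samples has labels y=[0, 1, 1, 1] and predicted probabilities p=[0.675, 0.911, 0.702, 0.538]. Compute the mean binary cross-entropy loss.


L[0] = -ln(1-0.675) = -ln(0.325) = 1.1239
L[1] = -ln(0.911) = 0.0932
L[2] = -ln(0.702) = 0.3538
L[3] = -ln(0.538) = 0.6199
mean = (1.1239 + 0.0932 + 0.3538 + 0.6199)/4 = 0.5477

0.5477


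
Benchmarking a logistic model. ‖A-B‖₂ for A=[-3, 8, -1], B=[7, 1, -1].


d = √((-3-7)² + (8-1)² + (-1+ 1)²)
  = √(100 + 49 + 0)
  = √149 = 12.2066

12.2066


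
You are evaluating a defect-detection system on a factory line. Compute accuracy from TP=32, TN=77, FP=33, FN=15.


Accuracy = (TP+TN)/(TP+TN+FP+FN)
= (32+77)/(157)
= 109/157 = 69.43%

69.43%


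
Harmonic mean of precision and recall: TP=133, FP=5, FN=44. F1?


Precision = 133/138 = 0.9638
Recall = 133/177 = 0.7514
F1 = 2·P·R/(P+R) = 2·TP/(2·TP+FP+FN) = 266/(266+5+44) = 266/315 = 0.8444

0.8444


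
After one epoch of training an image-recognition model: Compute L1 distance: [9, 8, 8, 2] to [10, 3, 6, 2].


d = |9-10| + |8-3| + |8-6| + |2-2|
  = 1 + 5 + 2 + 0
  = 8

8


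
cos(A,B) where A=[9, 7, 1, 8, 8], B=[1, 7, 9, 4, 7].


A·B = 9·1 + 7·7 + 1·9 + 8·4 + 8·7 = 155
‖A‖ = √259 = 16.0935, ‖B‖ = √196 = 14
cos = 155/(√259·√196) = 155/√50764 = 0.6879

0.6879


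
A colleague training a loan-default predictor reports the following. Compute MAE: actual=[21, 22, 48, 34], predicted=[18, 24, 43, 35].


Absolute errors: |21-18|=3, |22-24|=2, |48-43|=5, |34-35|=1
Sum = 11
MAE = 11/4 = 11/4

11/4


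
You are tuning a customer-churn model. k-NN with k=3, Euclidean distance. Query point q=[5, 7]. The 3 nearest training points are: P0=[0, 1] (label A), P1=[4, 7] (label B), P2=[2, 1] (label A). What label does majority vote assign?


d(q,P0) = 7.8102  (label A)
d(q,P1) = 1.0  (label B)
d(q,P2) = 6.7082  (label A)
Votes: A=2, B=1
Majority → A

A


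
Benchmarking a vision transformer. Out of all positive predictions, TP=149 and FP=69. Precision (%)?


Precision = TP/(TP+FP)
= 149/(149+69)
= 149/218 = 68.35%

68.35%


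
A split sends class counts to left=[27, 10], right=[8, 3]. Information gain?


Parent = [35, 13], H_parent = 0.8427
H_left = 0.8419 (n=37), H_right = 0.8454 (n=11)
H_children = (37/48)·0.8419 + (11/48)·0.8454 = 0.8427
IG = 0.8427 - 0.8427 = 0.0

0.0


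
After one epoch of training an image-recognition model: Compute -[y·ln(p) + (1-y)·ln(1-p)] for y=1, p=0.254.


BCE = -[y·ln(p) + (1-y)·ln(1-p)]
= -1·ln(0.254) - 0
= -ln(0.254) = 1.3704

1.3704


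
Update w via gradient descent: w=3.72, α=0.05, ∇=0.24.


w_new = w - α·∇
= 3.72 - 0.05·0.24
= 3.72 - 0.012
= 3.708

3.708


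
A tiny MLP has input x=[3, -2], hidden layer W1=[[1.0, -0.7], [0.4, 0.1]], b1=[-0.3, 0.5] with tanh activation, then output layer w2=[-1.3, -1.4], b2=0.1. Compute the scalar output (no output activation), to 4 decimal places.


z1[0] = (1.0)·(3) + (-0.7)·(-2) - 0.3 = 4.1
z1[1] = (0.4)·(3) + (0.1)·(-2) + 0.5 = 1.5
h = tanh(z1) = [0.9995, 0.9051]
output = (-1.3)·(0.9995) + (-1.4)·(0.9051) + 0.1 = -2.4665

-2.4665


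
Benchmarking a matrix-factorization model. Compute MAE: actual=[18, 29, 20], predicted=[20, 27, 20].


Absolute errors: |18-20|=2, |29-27|=2, |20-20|=0
Sum = 4
MAE = 4/3 = 4/3

4/3


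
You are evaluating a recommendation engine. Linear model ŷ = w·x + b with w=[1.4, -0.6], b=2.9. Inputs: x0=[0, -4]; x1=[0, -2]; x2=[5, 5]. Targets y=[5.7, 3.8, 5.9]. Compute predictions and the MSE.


ŷ0 = (1.4)·(0) + (-0.6)·(-4) + 2.9 = 5.3
ŷ1 = (1.4)·(0) + (-0.6)·(-2) + 2.9 = 4.1
ŷ2 = (1.4)·(5) + (-0.6)·(5) + 2.9 = 6.9
errors² = [0.16, 0.09, 1.0]
MSE = 1.2500/3 = 0.4167

0.4167


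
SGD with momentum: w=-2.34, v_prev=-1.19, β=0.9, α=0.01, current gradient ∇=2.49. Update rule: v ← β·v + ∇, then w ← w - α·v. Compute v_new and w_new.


v_new = 0.9·-1.19 + 2.49 = -1.071 + 2.49 = 1.419
w_new = -2.34 - 0.01·1.419 = -2.34 - 0.01419 = -2.35419

v_new=1.419, w_new=-2.35419


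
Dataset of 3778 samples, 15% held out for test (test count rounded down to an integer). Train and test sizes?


Test = ⌊3778·15/100⌋ = 566
Train = 3778 - 566 = 3212

Train: 3212, Test: 566


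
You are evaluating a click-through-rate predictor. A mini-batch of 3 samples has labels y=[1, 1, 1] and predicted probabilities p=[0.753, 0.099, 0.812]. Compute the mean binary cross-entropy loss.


L[0] = -ln(0.753) = 0.2837
L[1] = -ln(0.099) = 2.3126
L[2] = -ln(0.812) = 0.2083
mean = (0.2837 + 2.3126 + 0.2083)/3 = 0.9349

0.9349


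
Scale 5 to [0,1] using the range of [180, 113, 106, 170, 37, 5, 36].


min=5, max=180
(5-5)/(180-5) = 0/175 = 0.0

0.0


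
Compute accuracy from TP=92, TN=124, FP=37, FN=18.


Accuracy = (TP+TN)/(TP+TN+FP+FN)
= (92+124)/(271)
= 216/271 = 79.7%

79.7%


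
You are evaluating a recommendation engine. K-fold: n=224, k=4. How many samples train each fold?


Fold size = 224/4 = 56
Training per fold = 224 - 56 = 168

168


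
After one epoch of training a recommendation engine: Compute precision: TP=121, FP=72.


Precision = TP/(TP+FP)
= 121/(121+72)
= 121/193 = 62.69%

62.69%


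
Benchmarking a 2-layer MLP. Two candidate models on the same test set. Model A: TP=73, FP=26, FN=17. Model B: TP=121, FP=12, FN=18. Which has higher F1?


Model A: P=73/99=0.7374, R=73/90=0.8111, F1=2PR/(P+R)=2TP/(2TP+FP+FN)=146/189=0.7725
Model B: P=121/133=0.9098, R=121/139=0.8705, F1=2PR/(P+R)=2TP/(2TP+FP+FN)=242/272=0.8897
0.7725 < 0.8897 → Model B

Model B


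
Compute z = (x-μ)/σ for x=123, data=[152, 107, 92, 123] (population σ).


μ = 118.5, σ = 22.2317
z = (123 - 118.5)/22.2317 = 0.2024

0.2024


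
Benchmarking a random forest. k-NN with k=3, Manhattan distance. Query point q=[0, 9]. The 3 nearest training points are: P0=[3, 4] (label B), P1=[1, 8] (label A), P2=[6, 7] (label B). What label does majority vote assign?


d(q,P0) = 8  (label B)
d(q,P1) = 2  (label A)
d(q,P2) = 8  (label B)
Votes: A=1, B=2
Majority → B

B


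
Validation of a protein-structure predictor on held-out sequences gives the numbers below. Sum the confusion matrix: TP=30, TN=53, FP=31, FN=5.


Total = TP + TN + FP + FN
= 30 + 53 + 31 + 5
= 119
(Predicted positive: 61, predicted negative: 58)

119


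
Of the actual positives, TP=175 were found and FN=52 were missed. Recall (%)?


Recall = TP/(TP+FN)
= 175/(175+52)
= 175/227 = 77.09%

77.09%


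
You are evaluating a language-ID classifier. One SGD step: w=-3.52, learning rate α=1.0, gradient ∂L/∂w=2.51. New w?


w_new = w - α·∇
= -3.52 - 1.0·2.51
= -3.52 - 2.51
= -6.03

-6.03


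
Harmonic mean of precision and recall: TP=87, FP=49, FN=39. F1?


Precision = 87/136 = 0.6397
Recall = 87/126 = 0.6905
F1 = 2·P·R/(P+R) = 2·TP/(2·TP+FP+FN) = 174/(174+49+39) = 174/262 = 0.6641

0.6641


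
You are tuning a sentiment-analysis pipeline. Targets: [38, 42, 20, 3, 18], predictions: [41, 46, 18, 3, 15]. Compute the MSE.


Squared errors: (38-41)²=9, (42-46)²=16, (20-18)²=4, (3-3)²=0, (18-15)²=9
Sum = 38
MSE = 38/5 = 38/5

38/5


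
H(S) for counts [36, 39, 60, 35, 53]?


Probabilities: [36/223, 39/223, 60/223, 35/223, 53/223] ≈ [0.1614, 0.1749, 0.2691, 0.157, 0.2377]
H = -((36/223)·log₂(36/223) + (39/223)·log₂(39/223) + (60/223)·log₂(60/223) + (35/223)·log₂(35/223) + (53/223)·log₂(53/223))
  = 2.2863 bits

2.2863 bits


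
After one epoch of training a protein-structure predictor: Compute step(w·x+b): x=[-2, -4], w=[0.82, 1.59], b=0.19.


z = (-2)·(0.82) + (-4)·(1.59) + 0.19
  = -7.81
step(z) = 0 (z<0)

0


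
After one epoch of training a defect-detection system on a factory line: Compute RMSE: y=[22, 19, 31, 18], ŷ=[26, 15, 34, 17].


MSE = 42/4 = 10.5
RMSE = √(42/4) = 3.2404

3.2404


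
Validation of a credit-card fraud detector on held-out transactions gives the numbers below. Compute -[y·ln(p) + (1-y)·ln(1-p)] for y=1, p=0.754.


BCE = -[y·ln(p) + (1-y)·ln(1-p)]
= -1·ln(0.754) - 0
= -ln(0.754) = 0.2824

0.2824


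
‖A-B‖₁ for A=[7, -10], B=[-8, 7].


d = |7+ 8| + |-10-7|
  = 15 + 17
  = 32

32


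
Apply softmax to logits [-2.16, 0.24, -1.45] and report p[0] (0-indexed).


Exponentials: e^-2.16=0.1153, e^0.24=1.2712, e^-1.45=0.2346
Sum = 1.6211
Softmax = [0.0711, 0.7842, 0.1447]
p[0] = 0.1153/1.6211 = 0.0711

0.0711


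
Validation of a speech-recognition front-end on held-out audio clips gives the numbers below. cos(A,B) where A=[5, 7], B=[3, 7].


A·B = 5·3 + 7·7 = 64
‖A‖ = √74 = 8.6023, ‖B‖ = √58 = 7.6158
cos = 64/(√74·√58) = 64/√4292 = 0.9769

0.9769


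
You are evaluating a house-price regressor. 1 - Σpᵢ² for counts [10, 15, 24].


Probabilities: [10/49, 15/49, 24/49] ≈ [0.2041, 0.3061, 0.4898]
Σpᵢ² = (100 + 225 + 576)/49² = 901/2401
Gini = 1 - Σpᵢ² = 1 - 901/2401 = 0.6247

0.6247


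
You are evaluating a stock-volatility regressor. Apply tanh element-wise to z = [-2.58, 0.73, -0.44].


tanh(-2.58) = -0.9886
tanh(0.73) = 0.6231
tanh(-0.44) = -0.4136
result = [-0.9886, 0.6231, -0.4136]

[-0.9886, 0.6231, -0.4136]


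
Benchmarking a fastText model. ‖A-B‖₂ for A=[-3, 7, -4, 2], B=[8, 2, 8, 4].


d = √((-3-8)² + (7-2)² + (-4-8)² + (2-4)²)
  = √(121 + 25 + 144 + 4)
  = √294 = 17.1464

17.1464


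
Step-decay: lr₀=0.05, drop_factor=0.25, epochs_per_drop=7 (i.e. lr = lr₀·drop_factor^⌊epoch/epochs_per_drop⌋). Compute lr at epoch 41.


n_drops = ⌊41/7⌋ = 5
lr = 0.05·0.25^5 = 0.05·0.0009765625 = 0.000048828125

0.000048828125


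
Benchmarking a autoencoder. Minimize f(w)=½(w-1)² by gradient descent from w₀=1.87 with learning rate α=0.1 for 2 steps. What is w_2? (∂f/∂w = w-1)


step 1: grad = 1.87-1 = 0.87; w = 1.87 - 0.1·(0.87) = 1.783
step 2: grad = 1.783-1 = 0.783; w = 1.783 - 0.1·(0.783) = 1.7047

1.7047


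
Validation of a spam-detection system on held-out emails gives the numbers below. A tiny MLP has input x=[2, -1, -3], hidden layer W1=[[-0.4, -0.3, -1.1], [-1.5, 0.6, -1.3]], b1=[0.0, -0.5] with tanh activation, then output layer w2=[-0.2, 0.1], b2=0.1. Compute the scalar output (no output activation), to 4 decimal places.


z1[0] = (-0.4)·(2) + (-0.3)·(-1) + (-1.1)·(-3) + 0.0 = 2.8
z1[1] = (-1.5)·(2) + (0.6)·(-1) + (-1.3)·(-3) - 0.5 = -0.2
h = tanh(z1) = [0.9926, -0.1974]
output = (-0.2)·(0.9926) + (0.1)·(-0.1974) + 0.1 = -0.1183

-0.1183


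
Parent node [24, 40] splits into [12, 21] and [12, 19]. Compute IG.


Parent = [24, 40], H_parent = 0.9544
H_left = 0.9457 (n=33), H_right = 0.9629 (n=31)
H_children = (33/64)·0.9457 + (31/64)·0.9629 = 0.954
IG = 0.9544 - 0.954 = 0.0004

0.0004


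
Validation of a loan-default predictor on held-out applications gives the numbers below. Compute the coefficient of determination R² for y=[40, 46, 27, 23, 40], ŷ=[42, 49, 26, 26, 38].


ȳ = 35.2
SS_res = Σ(y-ŷ)² = 27
SS_tot = Σ(y-ȳ)² = 378.8
R² = 1 - SS_res/SS_tot = 1 - 0.0713 = 0.9287

0.9287


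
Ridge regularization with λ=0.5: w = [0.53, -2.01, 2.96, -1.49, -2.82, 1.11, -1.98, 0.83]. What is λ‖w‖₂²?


‖w‖₂² = (0.53)² + (-2.01)² + (2.96)² + (-1.49)² + (-2.82)² + (1.11)² + (-1.98)² + (0.83)²
     = 0.2809 + 4.0401 + 8.7616 + 2.2201 + 7.9524 + 1.2321 + 3.9204 + 0.6889
     = 29.0965
λ·‖w‖₂² = 0.5·29.0965 = 14.54825

14.54825


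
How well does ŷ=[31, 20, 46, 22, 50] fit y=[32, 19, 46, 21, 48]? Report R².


ȳ = 33.2
SS_res = Σ(y-ŷ)² = 7
SS_tot = Σ(y-ȳ)² = 734.8
R² = 1 - SS_res/SS_tot = 1 - 0.0095 = 0.9905

0.9905


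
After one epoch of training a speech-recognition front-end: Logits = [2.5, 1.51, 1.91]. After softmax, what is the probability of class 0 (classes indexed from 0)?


Exponentials: e^2.5=12.1825, e^1.51=4.5267, e^1.91=6.7531
Sum = 23.4623
Softmax = [0.5192, 0.1929, 0.2878]
p[0] = 12.1825/23.4623 = 0.5192

0.5192


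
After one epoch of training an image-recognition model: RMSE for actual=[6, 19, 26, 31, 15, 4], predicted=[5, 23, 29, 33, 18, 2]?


MSE = 43/6 = 7.1667
RMSE = √(43/6) = 2.6771

2.6771


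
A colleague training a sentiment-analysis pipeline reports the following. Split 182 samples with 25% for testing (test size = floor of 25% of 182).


Test = ⌊182·25/100⌋ = 45
Train = 182 - 45 = 137

Train: 137, Test: 45


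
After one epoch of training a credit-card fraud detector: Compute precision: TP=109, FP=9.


Precision = TP/(TP+FP)
= 109/(109+9)
= 109/118 = 92.37%

92.37%


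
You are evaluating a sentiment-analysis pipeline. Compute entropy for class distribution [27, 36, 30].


Probabilities: [27/93, 36/93, 30/93] ≈ [0.2903, 0.3871, 0.3226]
H = -((27/93)·log₂(27/93) + (36/93)·log₂(36/93) + (30/93)·log₂(30/93))
  = 1.5746 bits

1.5746 bits


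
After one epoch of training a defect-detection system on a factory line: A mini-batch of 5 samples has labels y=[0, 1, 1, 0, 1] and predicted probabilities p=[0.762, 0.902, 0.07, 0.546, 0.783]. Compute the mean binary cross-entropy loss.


L[0] = -ln(1-0.762) = -ln(0.238) = 1.4355
L[1] = -ln(0.902) = 0.1031
L[2] = -ln(0.07) = 2.6593
L[3] = -ln(1-0.546) = -ln(0.454) = 0.7897
L[4] = -ln(0.783) = 0.2446
mean = (1.4355 + 0.1031 + 2.6593 + 0.7897 + 0.2446)/5 = 1.0464

1.0464


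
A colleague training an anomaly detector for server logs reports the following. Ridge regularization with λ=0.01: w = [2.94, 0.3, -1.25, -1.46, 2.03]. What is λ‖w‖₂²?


‖w‖₂² = (2.94)² + (0.3)² + (-1.25)² + (-1.46)² + (2.03)²
     = 8.6436 + 0.09 + 1.5625 + 2.1316 + 4.1209
     = 16.5486
λ·‖w‖₂² = 0.01·16.5486 = 0.165486

0.165486


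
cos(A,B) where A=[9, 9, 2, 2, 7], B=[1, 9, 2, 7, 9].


A·B = 9·1 + 9·9 + 2·2 + 2·7 + 7·9 = 171
‖A‖ = √219 = 14.7986, ‖B‖ = √216 = 14.6969
cos = 171/(√219·√216) = 171/√47304 = 0.7862

0.7862


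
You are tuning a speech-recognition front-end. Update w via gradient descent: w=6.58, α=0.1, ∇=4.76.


w_new = w - α·∇
= 6.58 - 0.1·4.76
= 6.58 - 0.476
= 6.104

6.104


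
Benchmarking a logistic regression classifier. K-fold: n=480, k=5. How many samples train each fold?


Fold size = 480/5 = 96
Training per fold = 480 - 96 = 384

384


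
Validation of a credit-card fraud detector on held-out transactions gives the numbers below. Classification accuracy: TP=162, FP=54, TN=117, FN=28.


Accuracy = (TP+TN)/(TP+TN+FP+FN)
= (162+117)/(361)
= 279/361 = 77.29%

77.29%


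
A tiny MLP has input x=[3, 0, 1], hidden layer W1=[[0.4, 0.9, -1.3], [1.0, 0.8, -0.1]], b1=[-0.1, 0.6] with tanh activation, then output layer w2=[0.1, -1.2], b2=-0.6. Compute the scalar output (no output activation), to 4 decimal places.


z1[0] = (0.4)·(3) + (0.9)·(0) + (-1.3)·(1) - 0.1 = -0.2
z1[1] = (1.0)·(3) + (0.8)·(0) + (-0.1)·(1) + 0.6 = 3.5
h = tanh(z1) = [-0.1974, 0.9982]
output = (0.1)·(-0.1974) + (-1.2)·(0.9982) - 0.6 = -1.8176

-1.8176


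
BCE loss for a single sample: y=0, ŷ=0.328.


BCE = -[y·ln(p) + (1-y)·ln(1-p)]
= -0 - 1·ln(1-0.328)
= -ln(0.672) = 0.3975

0.3975


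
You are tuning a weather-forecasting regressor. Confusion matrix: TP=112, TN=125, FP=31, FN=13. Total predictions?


Total = TP + TN + FP + FN
= 112 + 125 + 31 + 13
= 281
(Predicted positive: 143, predicted negative: 138)

281


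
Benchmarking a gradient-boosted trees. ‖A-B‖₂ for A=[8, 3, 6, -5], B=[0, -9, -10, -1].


d = √((8-0)² + (3+ 9)² + (6+ 10)² + (-5+ 1)²)
  = √(64 + 144 + 256 + 16)
  = √480 = 21.9089

21.9089


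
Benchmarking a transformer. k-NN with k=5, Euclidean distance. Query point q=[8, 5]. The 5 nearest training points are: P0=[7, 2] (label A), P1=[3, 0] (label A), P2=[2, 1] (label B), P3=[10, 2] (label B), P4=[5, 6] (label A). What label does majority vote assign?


d(q,P0) = 3.1623  (label A)
d(q,P1) = 7.0711  (label A)
d(q,P2) = 7.2111  (label B)
d(q,P3) = 3.6056  (label B)
d(q,P4) = 3.1623  (label A)
Votes: A=3, B=2
Majority → A

A


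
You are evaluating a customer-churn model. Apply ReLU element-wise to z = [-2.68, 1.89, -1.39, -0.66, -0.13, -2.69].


ReLU(-2.68) = max(0, -2.68) = 0.0
ReLU(1.89) = max(0, 1.89) = 1.89
ReLU(-1.39) = max(0, -1.39) = 0.0
ReLU(-0.66) = max(0, -0.66) = 0.0
ReLU(-0.13) = max(0, -0.13) = 0.0
ReLU(-2.69) = max(0, -2.69) = 0.0
result = [0.0, 1.89, 0.0, 0.0, 0.0, 0.0]

[0.0, 1.89, 0.0, 0.0, 0.0, 0.0]
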